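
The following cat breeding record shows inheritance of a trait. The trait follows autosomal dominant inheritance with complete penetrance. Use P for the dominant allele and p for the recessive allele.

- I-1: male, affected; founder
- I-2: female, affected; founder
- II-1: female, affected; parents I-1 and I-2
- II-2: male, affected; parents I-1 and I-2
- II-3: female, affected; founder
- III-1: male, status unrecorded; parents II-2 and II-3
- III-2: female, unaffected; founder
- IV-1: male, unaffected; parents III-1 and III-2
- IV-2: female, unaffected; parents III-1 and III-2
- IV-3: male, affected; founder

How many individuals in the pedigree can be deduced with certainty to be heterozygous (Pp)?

No individual's genotype is forced to Pp by the pedigree, so the count is 0.

0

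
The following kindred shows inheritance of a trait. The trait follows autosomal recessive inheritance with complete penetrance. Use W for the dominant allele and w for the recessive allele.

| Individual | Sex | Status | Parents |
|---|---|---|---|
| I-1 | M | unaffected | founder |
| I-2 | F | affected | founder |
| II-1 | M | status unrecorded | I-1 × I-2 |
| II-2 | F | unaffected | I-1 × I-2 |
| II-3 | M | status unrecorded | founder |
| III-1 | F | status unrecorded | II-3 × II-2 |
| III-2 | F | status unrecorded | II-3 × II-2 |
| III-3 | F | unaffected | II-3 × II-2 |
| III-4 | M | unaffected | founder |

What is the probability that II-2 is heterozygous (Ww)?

1

II-2 is unaffected so carries W and received w from I-2 (ww), so II-2 is Ww, giving P(Ww) = 1.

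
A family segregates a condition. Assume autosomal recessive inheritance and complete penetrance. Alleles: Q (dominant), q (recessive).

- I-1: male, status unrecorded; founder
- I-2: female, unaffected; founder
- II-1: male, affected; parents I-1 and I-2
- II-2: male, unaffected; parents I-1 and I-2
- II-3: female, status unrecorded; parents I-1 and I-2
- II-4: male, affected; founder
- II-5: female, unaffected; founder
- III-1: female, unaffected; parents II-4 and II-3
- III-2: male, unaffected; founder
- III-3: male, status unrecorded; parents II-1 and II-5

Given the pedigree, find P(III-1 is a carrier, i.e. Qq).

1

III-1 is unaffected so carries Q and received q from II-4 (qq), so III-1 is Qq, giving P(Qq) = 1.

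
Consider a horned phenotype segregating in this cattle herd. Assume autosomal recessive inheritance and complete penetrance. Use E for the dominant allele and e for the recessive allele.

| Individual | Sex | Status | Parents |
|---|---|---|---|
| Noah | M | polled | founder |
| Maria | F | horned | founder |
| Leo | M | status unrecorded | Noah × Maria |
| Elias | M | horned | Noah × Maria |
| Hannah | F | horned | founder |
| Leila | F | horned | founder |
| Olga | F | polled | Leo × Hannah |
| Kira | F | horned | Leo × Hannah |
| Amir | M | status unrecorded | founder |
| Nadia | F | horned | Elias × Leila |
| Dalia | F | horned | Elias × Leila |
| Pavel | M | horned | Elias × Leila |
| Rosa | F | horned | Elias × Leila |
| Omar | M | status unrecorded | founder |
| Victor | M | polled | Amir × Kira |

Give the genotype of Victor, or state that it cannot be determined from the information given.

Ee

From phenotype alone, Victor is EE or Ee.
Victor is polled so carries E and received e from Kira (ee), so Victor is Ee.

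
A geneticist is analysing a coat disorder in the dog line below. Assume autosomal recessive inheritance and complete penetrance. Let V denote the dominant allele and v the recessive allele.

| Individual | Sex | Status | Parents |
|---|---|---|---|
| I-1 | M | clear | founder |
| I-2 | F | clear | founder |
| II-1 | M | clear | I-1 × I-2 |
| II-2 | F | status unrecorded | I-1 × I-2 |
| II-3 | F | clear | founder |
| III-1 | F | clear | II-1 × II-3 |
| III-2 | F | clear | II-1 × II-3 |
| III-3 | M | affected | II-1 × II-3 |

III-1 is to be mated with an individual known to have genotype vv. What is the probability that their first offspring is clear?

II-1 is clear so carries V and passed v to III-3 (vv), so II-1 is Vv.
II-3 is clear so carries V and passed v to III-3 (vv), so II-3 is Vv.
III-1 is a clear offspring of II-1 (Vv) × II-3 (Vv), whose cross gives 1/4 VV : 1/2 Vv : 1/4 vv; conditioning on being clear, III-1 is VV with probability 1/3, Vv with probability 2/3.
Summing over parental genotype combinations, P(offspring is clear) = 1/3·1 + 2/3·1/2 = 2/3.

2/3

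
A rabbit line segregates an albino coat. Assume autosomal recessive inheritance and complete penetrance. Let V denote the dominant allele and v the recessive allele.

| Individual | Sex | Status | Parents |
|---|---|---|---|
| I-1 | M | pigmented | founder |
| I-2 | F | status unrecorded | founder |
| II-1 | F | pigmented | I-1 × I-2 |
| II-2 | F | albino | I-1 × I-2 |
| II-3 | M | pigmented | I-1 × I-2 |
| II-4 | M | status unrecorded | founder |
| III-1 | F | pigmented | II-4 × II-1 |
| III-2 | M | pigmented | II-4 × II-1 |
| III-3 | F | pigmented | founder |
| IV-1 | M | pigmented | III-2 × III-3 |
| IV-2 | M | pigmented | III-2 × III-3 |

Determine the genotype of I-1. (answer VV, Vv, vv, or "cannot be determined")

From phenotype alone, I-1 is VV or Vv.
I-1 is pigmented so carries V and passed v to II-2 (vv), so I-1 is Vv.

Vv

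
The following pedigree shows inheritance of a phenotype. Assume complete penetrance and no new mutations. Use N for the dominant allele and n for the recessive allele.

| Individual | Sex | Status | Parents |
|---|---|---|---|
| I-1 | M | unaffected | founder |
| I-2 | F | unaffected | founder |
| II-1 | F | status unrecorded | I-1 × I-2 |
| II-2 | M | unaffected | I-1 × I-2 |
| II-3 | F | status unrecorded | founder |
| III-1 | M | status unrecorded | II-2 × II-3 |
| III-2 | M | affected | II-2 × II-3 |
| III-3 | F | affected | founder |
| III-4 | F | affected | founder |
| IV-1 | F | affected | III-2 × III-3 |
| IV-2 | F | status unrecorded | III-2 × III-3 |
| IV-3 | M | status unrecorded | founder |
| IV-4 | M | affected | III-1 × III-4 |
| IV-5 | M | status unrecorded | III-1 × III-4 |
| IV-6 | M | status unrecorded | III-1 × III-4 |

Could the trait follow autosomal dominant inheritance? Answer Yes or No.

Yes

A consistent assignment under autosomal dominant exists: I-1 nn, I-2 nn, II-1 nn, II-2 nn, II-3 NN, III-1 Nn, III-2 Nn, III-3 NN, III-4 NN, IV-1 NN, IV-2 NN, IV-3 NN, IV-4 NN, IV-5 NN, IV-6 NN.
In this assignment every recorded phenotype matches its genotype and every non-founder's genotype is obtainable from its parents' genotypes, so the pedigree is consistent.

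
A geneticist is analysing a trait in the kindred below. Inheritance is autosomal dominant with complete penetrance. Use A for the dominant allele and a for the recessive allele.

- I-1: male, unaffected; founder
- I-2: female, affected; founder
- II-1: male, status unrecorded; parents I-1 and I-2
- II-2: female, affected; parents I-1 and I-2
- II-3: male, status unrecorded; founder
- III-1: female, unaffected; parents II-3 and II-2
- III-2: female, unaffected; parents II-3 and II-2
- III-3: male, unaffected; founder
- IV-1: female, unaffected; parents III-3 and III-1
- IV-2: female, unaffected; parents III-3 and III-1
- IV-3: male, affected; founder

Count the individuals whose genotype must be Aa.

Obligate heterozygotes: II-2 is affected so carries A and received a from I-1 (aa), so II-2 is Aa.
Every other individual is either homozygous by phenotype or has at least one consistent homozygous assignment, so the count is 1.

1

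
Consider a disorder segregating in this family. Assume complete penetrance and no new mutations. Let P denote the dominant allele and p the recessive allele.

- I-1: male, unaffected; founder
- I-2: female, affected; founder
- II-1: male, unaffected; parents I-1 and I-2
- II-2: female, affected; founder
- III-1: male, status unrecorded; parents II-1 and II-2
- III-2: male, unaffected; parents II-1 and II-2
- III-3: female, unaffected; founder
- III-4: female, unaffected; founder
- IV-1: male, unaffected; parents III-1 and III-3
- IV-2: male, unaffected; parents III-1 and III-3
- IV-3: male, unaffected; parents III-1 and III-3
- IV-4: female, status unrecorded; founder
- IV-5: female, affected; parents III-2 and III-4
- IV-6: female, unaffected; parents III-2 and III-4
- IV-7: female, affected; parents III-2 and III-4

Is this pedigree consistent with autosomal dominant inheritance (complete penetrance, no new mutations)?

No

Under autosomal dominant, IV-5 (affected, female) cannot arise from III-2 (unaffected) × III-4 (unaffected).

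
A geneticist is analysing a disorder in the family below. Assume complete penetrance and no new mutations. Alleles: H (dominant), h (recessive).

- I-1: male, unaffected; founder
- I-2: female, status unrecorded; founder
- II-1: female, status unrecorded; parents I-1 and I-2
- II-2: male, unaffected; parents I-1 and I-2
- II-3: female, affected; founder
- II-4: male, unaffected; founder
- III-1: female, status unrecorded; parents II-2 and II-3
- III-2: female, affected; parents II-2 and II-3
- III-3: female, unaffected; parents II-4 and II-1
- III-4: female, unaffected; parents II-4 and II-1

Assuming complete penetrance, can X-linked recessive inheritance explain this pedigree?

Under X-linked recessive, III-2 (affected, female) cannot arise from II-2 (unaffected) × II-3 (affected).

No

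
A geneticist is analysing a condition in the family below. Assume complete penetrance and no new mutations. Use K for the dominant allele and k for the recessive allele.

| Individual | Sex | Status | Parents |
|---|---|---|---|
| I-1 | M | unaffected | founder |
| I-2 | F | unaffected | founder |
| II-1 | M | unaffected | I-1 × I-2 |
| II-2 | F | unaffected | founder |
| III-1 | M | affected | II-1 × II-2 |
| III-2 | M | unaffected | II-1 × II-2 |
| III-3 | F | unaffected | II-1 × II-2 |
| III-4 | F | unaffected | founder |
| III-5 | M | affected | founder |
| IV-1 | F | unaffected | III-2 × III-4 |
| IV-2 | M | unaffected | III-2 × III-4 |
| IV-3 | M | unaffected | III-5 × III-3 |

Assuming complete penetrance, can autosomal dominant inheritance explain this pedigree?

Under autosomal dominant, III-1 (affected, male) cannot arise from II-1 (unaffected) × II-2 (unaffected).

No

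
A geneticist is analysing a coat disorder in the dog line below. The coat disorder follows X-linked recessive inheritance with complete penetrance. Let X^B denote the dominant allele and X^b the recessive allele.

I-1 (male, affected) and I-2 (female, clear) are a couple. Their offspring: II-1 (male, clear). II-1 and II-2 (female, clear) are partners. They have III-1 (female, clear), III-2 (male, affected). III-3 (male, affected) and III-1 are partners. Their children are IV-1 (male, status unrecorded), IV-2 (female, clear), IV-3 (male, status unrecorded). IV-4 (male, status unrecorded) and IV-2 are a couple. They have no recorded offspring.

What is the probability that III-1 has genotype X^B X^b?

1/3

II-1 is clear, so II-1 is X^B Y.
II-2 is clear so carries B and passed b to III-2 (X^b Y), so II-2 is X^B X^b.
Their cross gives offspring ratios 1/2 X^B X^B : 1/2 X^B X^b. Conditioning on III-1 being clear, P(X^B X^b) = 1/2 / 1 = 1/2 before taking III-1's own offspring into account.
III-3 is affected, so III-3 is X^b Y.
Now use III-1's offspring. Probability of each recorded status — clear daughter IV-2: 1/2 if III-1 is X^B X^b, 1 if X^B X^B. (IV-1, IV-3: equally likely either way, so uninformative.)
Bayes: P(X^B X^b) = 1/2·1/2 / (1/2·1/2 + 1/2·1) = 1/3.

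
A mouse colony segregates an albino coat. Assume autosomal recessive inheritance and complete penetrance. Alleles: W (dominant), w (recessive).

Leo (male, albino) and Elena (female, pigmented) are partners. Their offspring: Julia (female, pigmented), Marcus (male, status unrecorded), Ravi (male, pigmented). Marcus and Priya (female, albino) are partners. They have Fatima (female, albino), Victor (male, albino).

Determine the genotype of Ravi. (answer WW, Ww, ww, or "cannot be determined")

Ww

From phenotype alone, Ravi is WW or Ww.
Ravi is pigmented so carries W and received w from Leo (ww), so Ravi is Ww.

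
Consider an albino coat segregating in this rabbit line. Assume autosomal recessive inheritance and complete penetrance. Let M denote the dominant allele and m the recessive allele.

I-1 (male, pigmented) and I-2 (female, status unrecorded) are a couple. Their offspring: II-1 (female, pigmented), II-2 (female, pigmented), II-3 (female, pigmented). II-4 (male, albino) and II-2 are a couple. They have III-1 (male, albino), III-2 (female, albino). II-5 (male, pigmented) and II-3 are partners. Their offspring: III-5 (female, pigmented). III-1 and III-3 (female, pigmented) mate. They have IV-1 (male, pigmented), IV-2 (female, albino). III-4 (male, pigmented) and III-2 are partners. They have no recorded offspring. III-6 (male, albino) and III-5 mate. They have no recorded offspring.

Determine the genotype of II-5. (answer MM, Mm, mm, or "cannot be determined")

II-5's phenotype allows MM or Mm, and no parent or child forces a single allele at both positions; consistent genotype assignments exist with II-5 as MM or Mm.

cannot be determined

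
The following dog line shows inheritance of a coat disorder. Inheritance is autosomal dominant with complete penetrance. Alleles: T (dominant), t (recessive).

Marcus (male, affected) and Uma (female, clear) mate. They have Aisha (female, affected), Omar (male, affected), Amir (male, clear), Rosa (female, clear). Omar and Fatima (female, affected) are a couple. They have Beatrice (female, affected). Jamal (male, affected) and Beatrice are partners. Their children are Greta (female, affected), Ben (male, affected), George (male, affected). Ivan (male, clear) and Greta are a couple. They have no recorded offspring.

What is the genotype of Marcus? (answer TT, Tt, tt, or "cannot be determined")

Tt

From phenotype alone, Marcus is TT or Tt.
Marcus is affected so carries T and passed t to Amir (tt), so Marcus is Tt.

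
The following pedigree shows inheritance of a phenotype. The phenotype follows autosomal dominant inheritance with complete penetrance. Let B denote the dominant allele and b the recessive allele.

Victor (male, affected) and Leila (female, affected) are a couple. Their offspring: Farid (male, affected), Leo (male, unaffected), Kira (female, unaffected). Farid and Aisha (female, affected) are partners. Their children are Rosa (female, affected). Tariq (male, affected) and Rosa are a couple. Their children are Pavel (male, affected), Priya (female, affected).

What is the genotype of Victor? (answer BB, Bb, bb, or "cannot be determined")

From phenotype alone, Victor is BB or Bb.
Victor is affected so carries B and passed b to Leo (bb), so Victor is Bb.

Bb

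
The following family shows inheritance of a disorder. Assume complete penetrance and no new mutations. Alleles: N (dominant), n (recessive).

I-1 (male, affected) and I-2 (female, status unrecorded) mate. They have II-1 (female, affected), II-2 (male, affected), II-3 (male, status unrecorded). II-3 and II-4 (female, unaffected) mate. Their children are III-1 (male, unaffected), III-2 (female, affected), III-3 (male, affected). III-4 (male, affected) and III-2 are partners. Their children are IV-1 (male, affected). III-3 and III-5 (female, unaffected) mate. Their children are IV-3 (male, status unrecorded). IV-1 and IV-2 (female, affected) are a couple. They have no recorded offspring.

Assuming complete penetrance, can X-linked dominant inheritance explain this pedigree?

Under X-linked dominant, III-3 (affected, male) cannot arise from II-3 (unrecorded) × II-4 (unaffected).

No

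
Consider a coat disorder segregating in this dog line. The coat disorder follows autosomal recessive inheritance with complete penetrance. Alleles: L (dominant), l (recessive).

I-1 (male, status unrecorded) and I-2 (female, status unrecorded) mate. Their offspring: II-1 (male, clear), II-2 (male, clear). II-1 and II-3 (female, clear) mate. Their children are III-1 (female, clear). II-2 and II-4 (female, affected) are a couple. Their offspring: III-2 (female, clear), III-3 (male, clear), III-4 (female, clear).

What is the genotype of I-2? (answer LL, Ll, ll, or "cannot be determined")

cannot be determined

I-2's phenotype is unrecorded, and no parent or child forces a single allele at both positions; consistent genotype assignments exist with I-2 as LL or Ll or ll.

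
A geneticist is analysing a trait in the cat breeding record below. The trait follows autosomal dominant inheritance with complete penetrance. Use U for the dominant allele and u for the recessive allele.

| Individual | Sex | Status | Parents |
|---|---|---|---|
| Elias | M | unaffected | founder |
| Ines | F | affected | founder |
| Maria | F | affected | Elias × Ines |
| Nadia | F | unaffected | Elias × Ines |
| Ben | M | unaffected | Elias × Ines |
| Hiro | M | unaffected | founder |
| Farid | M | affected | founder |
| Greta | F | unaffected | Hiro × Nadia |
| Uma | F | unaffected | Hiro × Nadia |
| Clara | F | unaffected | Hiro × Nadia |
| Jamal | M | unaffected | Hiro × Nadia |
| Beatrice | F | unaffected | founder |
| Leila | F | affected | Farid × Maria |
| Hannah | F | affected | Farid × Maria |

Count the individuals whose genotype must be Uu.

Obligate heterozygotes: Ines is affected so carries U and passed u to Nadia (uu), so Ines is Uu; Maria is affected so carries U and received u from Elias (uu), so Maria is Uu.
Every other individual is either homozygous by phenotype or has at least one consistent homozygous assignment, so the count is 2.

2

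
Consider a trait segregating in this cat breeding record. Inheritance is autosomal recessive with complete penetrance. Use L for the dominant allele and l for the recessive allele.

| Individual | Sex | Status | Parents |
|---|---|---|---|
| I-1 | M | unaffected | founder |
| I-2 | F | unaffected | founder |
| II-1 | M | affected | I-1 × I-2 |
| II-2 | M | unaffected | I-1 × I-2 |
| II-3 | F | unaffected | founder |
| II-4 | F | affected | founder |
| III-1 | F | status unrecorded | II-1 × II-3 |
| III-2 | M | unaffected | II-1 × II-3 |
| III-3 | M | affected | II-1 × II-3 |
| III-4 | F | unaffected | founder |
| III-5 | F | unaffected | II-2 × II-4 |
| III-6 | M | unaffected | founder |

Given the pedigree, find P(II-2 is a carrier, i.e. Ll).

1/2

I-1 is unaffected so carries L and passed l to II-1 (ll), so I-1 is Ll.
I-2 is unaffected so carries L and passed l to II-1 (ll), so I-2 is Ll.
Their cross gives offspring ratios 1/4 LL : 1/2 Ll : 1/4 ll. Conditioning on II-2 being unaffected, P(Ll) = 1/2 / 3/4 = 2/3 before taking II-2's own offspring into account.
II-4 is affected, so II-4 is ll.
Now use II-2's offspring. Probability of each recorded status — unaffected daughter III-5: 1/2 if II-2 is Ll, 1 if LL.
Bayes: P(Ll) = 2/3·1/2 / (2/3·1/2 + 1/3·1) = 1/2.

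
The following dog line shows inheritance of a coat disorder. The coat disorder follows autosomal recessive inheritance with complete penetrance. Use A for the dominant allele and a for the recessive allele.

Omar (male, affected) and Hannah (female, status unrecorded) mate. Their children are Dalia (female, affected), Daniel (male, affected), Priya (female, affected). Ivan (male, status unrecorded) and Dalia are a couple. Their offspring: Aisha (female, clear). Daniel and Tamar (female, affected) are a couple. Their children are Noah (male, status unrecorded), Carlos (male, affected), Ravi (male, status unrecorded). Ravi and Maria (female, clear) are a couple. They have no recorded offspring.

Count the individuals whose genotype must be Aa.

Obligate heterozygotes: Aisha is clear so carries A and received a from Dalia (aa), so Aisha is Aa.
Every other individual is either homozygous by phenotype or has at least one consistent homozygous assignment, so the count is 1.

1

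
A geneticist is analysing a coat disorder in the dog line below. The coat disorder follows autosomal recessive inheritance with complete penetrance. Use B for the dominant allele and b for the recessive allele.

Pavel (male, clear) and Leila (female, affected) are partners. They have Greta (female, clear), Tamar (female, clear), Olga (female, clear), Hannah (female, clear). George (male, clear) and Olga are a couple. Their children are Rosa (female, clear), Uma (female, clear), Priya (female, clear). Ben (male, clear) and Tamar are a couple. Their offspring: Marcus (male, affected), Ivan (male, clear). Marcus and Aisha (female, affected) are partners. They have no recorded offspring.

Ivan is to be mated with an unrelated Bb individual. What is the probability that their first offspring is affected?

1/6

Ben is clear so carries B and passed b to Marcus (bb), so Ben is Bb.
Tamar is clear so carries B and received b from Leila (bb), so Tamar is Bb.
Ivan is a clear offspring of Ben (Bb) × Tamar (Bb), whose cross gives 1/4 BB : 1/2 Bb : 1/4 bb; conditioning on being clear, Ivan is BB with probability 1/3, Bb with probability 2/3.
Summing over parental genotype combinations, P(offspring is affected) = 2/3·1/4 = 1/6.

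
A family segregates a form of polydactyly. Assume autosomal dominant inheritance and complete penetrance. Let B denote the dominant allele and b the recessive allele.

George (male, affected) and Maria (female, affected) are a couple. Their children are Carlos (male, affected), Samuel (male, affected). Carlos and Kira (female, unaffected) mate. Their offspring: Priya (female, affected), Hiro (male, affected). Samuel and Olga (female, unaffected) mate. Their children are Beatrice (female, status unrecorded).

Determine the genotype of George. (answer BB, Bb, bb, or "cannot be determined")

George's phenotype allows BB or Bb, and no parent or child forces a single allele at both positions; consistent genotype assignments exist with George as BB or Bb.

cannot be determined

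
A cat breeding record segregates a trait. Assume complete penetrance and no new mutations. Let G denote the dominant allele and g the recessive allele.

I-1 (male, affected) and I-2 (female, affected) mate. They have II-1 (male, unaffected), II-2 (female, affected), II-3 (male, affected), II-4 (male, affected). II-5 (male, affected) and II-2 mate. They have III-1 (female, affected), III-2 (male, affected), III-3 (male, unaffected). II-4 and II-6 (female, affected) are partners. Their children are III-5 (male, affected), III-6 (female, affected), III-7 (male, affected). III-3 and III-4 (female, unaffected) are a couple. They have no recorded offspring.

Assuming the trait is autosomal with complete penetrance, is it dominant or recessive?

dominant

I-1 and I-2 are both affected yet have an unaffected child II-1. Under a recessive model two affected parents are homozygous and every child would be affected, so the trait cannot be recessive.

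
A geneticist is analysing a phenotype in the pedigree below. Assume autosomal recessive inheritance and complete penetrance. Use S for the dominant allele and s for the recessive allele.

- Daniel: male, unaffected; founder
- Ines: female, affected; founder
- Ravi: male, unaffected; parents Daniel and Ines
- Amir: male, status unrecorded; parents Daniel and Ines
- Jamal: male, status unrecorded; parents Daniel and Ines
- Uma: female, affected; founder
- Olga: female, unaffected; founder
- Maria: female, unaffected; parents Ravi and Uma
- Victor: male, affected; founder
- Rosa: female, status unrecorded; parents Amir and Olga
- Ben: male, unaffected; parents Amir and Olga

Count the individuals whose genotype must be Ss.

Obligate heterozygotes: Ravi is unaffected so carries S and received s from Ines (ss), so Ravi is Ss; Maria is unaffected so carries S and received s from Uma (ss), so Maria is Ss.
Every other individual is either homozygous by phenotype or has at least one consistent homozygous assignment, so the count is 2.

2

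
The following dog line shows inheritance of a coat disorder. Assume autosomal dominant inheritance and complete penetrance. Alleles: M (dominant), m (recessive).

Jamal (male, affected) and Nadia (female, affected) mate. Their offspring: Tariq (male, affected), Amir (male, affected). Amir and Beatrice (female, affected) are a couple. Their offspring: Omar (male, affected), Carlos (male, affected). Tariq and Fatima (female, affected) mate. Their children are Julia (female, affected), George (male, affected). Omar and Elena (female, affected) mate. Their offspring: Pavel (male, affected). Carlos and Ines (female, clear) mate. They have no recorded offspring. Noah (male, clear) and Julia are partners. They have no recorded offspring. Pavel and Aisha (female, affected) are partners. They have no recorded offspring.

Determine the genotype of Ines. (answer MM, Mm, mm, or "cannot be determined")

Ines is clear, so Ines is mm.

mm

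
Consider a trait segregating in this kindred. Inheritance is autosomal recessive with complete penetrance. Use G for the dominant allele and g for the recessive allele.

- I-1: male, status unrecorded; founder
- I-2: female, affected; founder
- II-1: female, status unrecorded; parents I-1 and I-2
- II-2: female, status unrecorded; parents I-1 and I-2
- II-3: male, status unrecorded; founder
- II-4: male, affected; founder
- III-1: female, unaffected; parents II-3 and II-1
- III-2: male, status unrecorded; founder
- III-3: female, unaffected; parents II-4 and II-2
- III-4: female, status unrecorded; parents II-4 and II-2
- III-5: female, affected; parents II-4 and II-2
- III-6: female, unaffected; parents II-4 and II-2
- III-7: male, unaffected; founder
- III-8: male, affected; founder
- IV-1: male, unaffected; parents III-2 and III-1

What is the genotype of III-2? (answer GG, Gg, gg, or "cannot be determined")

cannot be determined

III-2's phenotype is unrecorded, and no parent or child forces a single allele at both positions; consistent genotype assignments exist with III-2 as GG or Gg or gg.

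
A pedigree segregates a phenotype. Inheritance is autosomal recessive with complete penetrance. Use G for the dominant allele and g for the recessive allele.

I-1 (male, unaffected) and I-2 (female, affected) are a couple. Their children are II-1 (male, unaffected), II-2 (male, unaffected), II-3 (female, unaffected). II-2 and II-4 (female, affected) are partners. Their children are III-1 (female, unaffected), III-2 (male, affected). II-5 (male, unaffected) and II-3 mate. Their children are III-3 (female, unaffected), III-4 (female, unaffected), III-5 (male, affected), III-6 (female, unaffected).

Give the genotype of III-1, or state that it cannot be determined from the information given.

From phenotype alone, III-1 is GG or Gg.
III-1 is unaffected so carries G and received g from II-4 (gg), so III-1 is Gg.

Gg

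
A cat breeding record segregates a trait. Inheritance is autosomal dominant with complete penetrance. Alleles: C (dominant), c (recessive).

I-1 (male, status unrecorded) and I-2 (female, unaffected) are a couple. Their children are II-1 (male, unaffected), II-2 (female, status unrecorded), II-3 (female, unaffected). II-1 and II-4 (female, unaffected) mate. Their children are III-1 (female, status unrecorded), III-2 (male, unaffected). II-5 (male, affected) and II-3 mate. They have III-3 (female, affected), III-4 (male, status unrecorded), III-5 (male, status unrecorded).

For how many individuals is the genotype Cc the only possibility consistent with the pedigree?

1

Obligate heterozygotes: III-3 is affected so carries C and received c from II-3 (cc), so III-3 is Cc.
Every other individual is either homozygous by phenotype or has at least one consistent homozygous assignment, so the count is 1.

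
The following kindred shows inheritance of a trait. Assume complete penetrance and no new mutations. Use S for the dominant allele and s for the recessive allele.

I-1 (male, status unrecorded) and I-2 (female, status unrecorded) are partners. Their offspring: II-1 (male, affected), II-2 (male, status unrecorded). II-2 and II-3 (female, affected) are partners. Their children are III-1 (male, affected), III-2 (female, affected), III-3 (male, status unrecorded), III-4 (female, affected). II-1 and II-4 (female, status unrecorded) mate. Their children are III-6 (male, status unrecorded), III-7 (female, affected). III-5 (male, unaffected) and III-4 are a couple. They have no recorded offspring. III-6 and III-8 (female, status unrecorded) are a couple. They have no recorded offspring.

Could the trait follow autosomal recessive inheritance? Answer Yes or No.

Yes

A consistent assignment under autosomal recessive exists: I-1 Ss, I-2 Ss, II-1 ss, II-2 Ss, II-3 ss, II-4 Ss, III-1 ss, III-2 ss, III-3 Ss, III-4 ss, III-5 SS, III-6 Ss, III-7 ss, III-8 SS.
In this assignment every recorded phenotype matches its genotype and every non-founder's genotype is obtainable from its parents' genotypes, so the pedigree is consistent.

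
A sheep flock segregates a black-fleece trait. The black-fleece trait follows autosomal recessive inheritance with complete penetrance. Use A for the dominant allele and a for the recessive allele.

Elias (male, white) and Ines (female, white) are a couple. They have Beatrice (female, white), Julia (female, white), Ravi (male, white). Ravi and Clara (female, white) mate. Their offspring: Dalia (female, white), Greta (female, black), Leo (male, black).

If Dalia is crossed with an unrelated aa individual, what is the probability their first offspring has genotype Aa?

Ravi is white so carries A and passed a to Greta (aa), so Ravi is Aa.
Clara is white so carries A and passed a to Greta (aa), so Clara is Aa.
Dalia is a white offspring of Ravi (Aa) × Clara (Aa), whose cross gives 1/4 AA : 1/2 Aa : 1/4 aa; conditioning on being white, Dalia is AA with probability 1/3, Aa with probability 2/3.
Summing over parental genotype combinations, P(offspring has genotype Aa) = 1/3·1 + 2/3·1/2 = 2/3.

2/3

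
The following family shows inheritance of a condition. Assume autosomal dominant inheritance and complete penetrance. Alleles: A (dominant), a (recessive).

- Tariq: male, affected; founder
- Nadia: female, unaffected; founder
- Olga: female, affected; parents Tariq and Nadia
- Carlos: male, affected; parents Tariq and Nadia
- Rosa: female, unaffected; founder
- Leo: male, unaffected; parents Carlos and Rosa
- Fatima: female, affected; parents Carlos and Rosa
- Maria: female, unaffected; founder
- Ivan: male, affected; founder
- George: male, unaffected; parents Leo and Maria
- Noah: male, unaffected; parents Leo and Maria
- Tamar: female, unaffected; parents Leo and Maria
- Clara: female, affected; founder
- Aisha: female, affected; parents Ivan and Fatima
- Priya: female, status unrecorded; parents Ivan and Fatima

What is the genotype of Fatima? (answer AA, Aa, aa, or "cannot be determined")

From phenotype alone, Fatima is AA or Aa.
Fatima is affected so carries A and received a from Rosa (aa), so Fatima is Aa.

Aa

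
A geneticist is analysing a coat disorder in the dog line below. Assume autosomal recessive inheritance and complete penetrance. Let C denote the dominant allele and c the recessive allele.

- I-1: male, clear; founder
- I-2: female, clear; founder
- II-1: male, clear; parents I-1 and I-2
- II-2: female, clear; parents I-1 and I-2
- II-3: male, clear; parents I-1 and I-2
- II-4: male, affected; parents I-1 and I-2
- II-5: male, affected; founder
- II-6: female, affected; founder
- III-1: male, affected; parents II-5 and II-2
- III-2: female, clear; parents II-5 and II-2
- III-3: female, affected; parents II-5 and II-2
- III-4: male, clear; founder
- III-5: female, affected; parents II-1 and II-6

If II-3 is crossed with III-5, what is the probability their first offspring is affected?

1/3

I-1 is clear so carries C and passed c to II-4 (cc), so I-1 is Cc.
I-2 is clear so carries C and passed c to II-4 (cc), so I-2 is Cc.
II-3 is a clear offspring of I-1 (Cc) × I-2 (Cc), whose cross gives 1/4 CC : 1/2 Cc : 1/4 cc; conditioning on being clear, II-3 is CC with probability 1/3, Cc with probability 2/3.
III-5 is affected, so III-5 is cc.
Summing over parental genotype combinations, P(offspring is affected) = 2/3·1/2 = 1/3.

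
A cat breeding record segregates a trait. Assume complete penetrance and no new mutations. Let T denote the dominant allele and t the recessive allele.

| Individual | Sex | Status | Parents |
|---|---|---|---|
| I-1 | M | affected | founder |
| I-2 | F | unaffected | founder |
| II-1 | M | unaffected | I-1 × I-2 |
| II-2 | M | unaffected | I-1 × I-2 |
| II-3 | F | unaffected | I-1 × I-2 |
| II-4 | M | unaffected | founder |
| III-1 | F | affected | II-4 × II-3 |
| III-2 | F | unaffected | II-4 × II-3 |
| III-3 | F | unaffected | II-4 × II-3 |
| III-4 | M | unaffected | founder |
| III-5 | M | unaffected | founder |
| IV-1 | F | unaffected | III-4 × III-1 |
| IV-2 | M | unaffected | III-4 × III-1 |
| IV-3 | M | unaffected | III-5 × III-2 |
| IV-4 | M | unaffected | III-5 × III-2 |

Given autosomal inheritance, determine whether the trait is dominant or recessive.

recessive

II-4 and II-3 are both unaffected yet have an affected child III-1. Under dominance, an affected child requires at least one affected parent, so the trait cannot be dominant.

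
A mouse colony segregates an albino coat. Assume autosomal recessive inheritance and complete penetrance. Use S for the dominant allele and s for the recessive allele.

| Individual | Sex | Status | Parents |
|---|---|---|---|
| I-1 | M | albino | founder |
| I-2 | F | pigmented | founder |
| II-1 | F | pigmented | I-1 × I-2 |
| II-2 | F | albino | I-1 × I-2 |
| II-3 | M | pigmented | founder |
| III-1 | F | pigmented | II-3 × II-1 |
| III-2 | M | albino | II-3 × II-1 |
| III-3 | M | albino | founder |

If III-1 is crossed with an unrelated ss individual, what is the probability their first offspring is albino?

II-3 is pigmented so carries S and passed s to III-2 (ss), so II-3 is Ss.
II-1 is pigmented so carries S and received s from I-1 (ss), so II-1 is Ss.
III-1 is a pigmented offspring of II-3 (Ss) × II-1 (Ss), whose cross gives 1/4 SS : 1/2 Ss : 1/4 ss; conditioning on being pigmented, III-1 is SS with probability 1/3, Ss with probability 2/3.
Summing over parental genotype combinations, P(offspring is albino) = 2/3·1/2 = 1/3.

1/3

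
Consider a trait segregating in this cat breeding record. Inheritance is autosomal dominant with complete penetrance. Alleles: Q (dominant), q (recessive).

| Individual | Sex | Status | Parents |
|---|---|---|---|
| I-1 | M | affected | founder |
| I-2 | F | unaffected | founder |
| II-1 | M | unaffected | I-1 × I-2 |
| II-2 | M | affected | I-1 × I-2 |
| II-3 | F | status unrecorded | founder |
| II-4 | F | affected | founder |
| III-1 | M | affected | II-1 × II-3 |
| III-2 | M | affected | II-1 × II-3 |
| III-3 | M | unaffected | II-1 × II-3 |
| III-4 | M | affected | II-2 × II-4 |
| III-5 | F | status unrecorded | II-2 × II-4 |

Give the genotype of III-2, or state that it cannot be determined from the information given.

Qq

From phenotype alone, III-2 is QQ or Qq.
III-2 is affected so carries Q and received q from II-1 (qq), so III-2 is Qq.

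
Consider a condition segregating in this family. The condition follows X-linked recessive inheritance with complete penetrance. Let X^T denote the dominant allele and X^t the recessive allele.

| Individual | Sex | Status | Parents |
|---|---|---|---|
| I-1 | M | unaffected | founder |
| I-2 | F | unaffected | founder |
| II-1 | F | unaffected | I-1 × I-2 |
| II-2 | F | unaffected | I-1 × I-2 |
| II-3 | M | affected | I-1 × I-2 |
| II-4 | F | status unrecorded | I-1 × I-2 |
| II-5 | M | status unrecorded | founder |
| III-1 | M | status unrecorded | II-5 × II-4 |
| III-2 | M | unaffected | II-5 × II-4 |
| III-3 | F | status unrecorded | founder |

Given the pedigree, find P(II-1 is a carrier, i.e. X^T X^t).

I-1 is unaffected, so I-1 is X^T Y.
I-2 is unaffected so carries T and passed t to II-3 (X^t Y), so I-2 is X^T X^t.
Their cross gives offspring ratios 1/2 X^T X^T : 1/2 X^T X^t. Conditioning on II-1 being unaffected, P(X^T X^t) = 1/2 / 1 = 1/2.

1/2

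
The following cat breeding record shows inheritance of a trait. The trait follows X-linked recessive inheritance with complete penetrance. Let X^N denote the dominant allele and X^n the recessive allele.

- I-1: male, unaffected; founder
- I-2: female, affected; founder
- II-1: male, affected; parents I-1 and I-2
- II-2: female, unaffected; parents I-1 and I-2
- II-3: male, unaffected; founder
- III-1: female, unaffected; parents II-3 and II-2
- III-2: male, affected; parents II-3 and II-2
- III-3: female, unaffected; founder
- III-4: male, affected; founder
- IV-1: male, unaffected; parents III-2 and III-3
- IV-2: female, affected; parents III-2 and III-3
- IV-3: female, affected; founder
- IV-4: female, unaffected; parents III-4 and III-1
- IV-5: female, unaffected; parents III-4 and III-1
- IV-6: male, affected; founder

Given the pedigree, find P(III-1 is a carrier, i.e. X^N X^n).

II-3 is unaffected, so II-3 is X^N Y.
II-2 is unaffected so carries N and received n from I-2 (X^n X^n), so II-2 is X^N X^n.
Their cross gives offspring ratios 1/2 X^N X^N : 1/2 X^N X^n. Conditioning on III-1 being unaffected, P(X^N X^n) = 1/2 / 1 = 1/2 before taking III-1's own offspring into account.
III-4 is affected, so III-4 is X^n Y.
Now use III-1's offspring. Probability of each recorded status — unaffected daughter IV-4: 1/2 if III-1 is X^N X^n, 1 if X^N X^N; unaffected daughter IV-5: 1/2 if III-1 is X^N X^n, 1 if X^N X^N.
Bayes: P(X^N X^n) = 1/2·1/4 / (1/2·1/4 + 1/2·1) = 1/5.

1/5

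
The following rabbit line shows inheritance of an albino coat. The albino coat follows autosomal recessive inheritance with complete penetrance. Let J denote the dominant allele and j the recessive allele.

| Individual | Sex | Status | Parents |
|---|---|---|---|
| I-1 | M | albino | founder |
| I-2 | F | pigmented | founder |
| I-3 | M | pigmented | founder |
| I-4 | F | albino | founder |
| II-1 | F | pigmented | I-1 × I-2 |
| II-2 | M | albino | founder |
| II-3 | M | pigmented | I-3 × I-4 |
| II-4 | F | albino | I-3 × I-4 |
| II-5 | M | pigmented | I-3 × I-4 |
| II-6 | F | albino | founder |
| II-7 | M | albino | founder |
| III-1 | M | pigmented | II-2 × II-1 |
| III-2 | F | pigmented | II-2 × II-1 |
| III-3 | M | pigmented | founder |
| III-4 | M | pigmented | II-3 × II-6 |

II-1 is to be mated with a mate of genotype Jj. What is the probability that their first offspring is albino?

1/4

II-1 is pigmented so carries J and received j from I-1 (jj), so II-1 is Jj.
The cross gives 1/4 JJ : 1/2 Jj : 1/4 jj, so P(offspring is albino) = 1/4.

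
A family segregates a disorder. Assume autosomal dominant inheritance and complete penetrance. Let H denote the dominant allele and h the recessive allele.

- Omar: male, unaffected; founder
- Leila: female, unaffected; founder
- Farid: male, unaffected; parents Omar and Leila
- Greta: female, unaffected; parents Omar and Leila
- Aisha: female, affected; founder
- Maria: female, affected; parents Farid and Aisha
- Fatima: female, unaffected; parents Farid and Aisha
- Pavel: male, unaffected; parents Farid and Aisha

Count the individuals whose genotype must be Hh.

2

Obligate heterozygotes: Aisha is affected so carries H and passed h to Fatima (hh), so Aisha is Hh; Maria is affected so carries H and received h from Farid (hh), so Maria is Hh.
Every other individual is either homozygous by phenotype or has at least one consistent homozygous assignment, so the count is 2.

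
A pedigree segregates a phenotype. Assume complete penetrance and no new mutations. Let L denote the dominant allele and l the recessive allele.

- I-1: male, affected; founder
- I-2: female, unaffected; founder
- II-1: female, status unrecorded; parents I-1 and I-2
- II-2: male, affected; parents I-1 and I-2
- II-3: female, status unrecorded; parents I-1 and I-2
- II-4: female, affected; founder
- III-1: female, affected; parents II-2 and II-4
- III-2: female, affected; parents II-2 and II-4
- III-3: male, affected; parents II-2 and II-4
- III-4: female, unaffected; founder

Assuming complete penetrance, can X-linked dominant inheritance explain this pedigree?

No

Under X-linked dominant, II-2 (affected, male) cannot arise from I-1 (affected) × I-2 (unaffected).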